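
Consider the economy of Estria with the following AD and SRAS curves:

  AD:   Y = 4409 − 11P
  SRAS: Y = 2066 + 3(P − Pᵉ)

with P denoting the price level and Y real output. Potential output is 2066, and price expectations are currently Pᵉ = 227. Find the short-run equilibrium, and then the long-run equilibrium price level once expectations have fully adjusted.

Short run: P = 216, Y = 2033. Long run: P = 213.

Short run: with Pᵉ = 227, SRAS is Y = 1385 + 3P. Setting AD = SRAS gives 3024 = 14P, so P = 216 and Y = 4409 − 11·216 = 2033.
Output 2033 is below potential 2066, so over time expected prices fall and SRAS shifts right until Y returns to 2066.
Long run: Y = 2066 on the AD curve gives 2066 = 4409 − 11P, so P = 213.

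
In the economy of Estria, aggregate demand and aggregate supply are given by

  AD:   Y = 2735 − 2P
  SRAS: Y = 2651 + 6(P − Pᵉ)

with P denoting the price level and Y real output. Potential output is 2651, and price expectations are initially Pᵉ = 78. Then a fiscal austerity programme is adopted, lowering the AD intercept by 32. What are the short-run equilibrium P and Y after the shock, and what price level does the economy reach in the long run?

AD shifts left: new AD is Y = 2703 − 2P. With Pᵉ = 78, SRAS is Y = 2183 + 6P.
Short run: 2703 − 2P = 2183 + 6P gives 520 = 8P, so P = 65 and Y = 2703 − 2·65 = 2573.
Y = 2573 is below potential 2651; expectations adjust and SRAS shifts right until Y = 2651.
Long run: on the new AD curve, 2651 = 2703 − 2P gives P = 26.

Short run: P = 65, Y = 2573. Long run: P = 26.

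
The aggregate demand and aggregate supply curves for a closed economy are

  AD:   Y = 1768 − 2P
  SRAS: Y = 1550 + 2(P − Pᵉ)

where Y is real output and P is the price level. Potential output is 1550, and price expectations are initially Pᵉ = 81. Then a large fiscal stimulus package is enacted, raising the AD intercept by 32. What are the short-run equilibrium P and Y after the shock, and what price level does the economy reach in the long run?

Short run: P = 103, Y = 1594. Long run: P = 125.

AD shifts right: new AD is Y = 1800 − 2P. With Pᵉ = 81, SRAS is Y = 1388 + 2P.
Short run: 1800 − 2P = 1388 + 2P gives 412 = 4P, so P = 103 and Y = 1800 − 2·103 = 1594.
Y = 1594 is above potential 1550; expectations adjust and SRAS shifts left until Y = 1550.
Long run: on the new AD curve, 1550 = 1800 − 2P gives P = 125.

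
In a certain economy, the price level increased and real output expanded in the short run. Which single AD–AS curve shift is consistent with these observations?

AD shifted right

P rose and Y rose. An AD shift moves P and Y in the same direction; an SRAS shift moves them in opposite directions.
Here P and Y moved in the same direction, so the AD curve shifted.
Since Y rose, AD shifted right.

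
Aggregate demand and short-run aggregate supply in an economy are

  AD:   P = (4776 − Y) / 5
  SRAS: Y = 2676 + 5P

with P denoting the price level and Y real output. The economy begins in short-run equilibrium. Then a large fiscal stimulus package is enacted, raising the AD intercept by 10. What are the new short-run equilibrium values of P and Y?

P = 211, Y = 3731

This is a positive demand shock: AD shifts right.
New AD: Y = 4786 − 5P.
Set AD = SRAS: 4786 − 5P = 2676 + 5P, so 2110 = 10P and P = 211.
Y = 4786 − 5·211 = 3731.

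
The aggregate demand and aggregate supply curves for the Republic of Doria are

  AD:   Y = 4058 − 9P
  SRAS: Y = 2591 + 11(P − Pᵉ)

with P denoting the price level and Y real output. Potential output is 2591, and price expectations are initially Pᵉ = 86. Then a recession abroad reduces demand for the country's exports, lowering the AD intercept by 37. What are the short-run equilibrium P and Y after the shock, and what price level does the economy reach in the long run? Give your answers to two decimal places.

Short run: P = 118.80, Y = 2951.80. Long run: P = 158.89.

AD shifts left: new AD is Y = 4021 − 9P. With Pᵉ = 86, SRAS is Y = 1645 + 11P.
Short run: 4021 − 9P = 1645 + 11P gives 2376 = 20P, so P = 118.80 and Y = 4021 − 9P = 2951.80.
Y = 2951.80 is above potential 2591; expectations adjust and SRAS shifts left until Y = 2591.
Long run: on the new AD curve, 2591 = 4021 − 9P gives P = 158.89.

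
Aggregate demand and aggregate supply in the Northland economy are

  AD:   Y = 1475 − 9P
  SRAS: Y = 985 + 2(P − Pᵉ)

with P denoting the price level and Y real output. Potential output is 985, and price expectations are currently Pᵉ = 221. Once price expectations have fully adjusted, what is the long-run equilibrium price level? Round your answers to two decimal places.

Long-run P = 54.44

Short run: with Pᵉ = 221, SRAS is Y = 543 + 2P. Setting AD = SRAS gives 932 = 11P, so P = 84.73 and Y = 1475 − 9P = 712.45.
Output 712.45 is below potential 985, so over time expected prices fall and SRAS shifts right until Y returns to 985.
Long run: Y = 985 on the AD curve gives 985 = 1475 − 9P, so P = 54.44.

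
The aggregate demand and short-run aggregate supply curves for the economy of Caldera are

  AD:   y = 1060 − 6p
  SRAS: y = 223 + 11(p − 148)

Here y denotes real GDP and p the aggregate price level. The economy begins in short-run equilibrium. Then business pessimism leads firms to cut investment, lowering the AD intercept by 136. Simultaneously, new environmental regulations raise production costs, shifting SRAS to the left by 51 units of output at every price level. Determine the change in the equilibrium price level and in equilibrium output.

Δp = -5, Δy = -106

After both shocks: AD is y = 924 − 6p and SRAS is y = 11p − 1456.
Setting them equal: 2380 = 17p, so p = 140.
y = 924 − 6·140 = 84.
Initially p = 145, y = 190, so Δp = -5 and Δy = -106.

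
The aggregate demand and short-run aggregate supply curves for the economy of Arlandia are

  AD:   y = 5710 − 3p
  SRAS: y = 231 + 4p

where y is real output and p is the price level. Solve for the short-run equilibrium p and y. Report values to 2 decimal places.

Set AD = SRAS: 5710 − 3p = 231 + 4p, so 5479 = 7p and p = 782.71.
Substituting into AD, y = 5710 − 3p = 3361.86.

p = 782.71, y = 3361.86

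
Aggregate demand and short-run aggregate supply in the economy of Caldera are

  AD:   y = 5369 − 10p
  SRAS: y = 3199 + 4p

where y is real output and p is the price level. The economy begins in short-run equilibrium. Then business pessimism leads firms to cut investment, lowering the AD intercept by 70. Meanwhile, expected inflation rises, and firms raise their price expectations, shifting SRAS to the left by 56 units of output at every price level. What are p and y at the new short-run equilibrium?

p = 154, y = 3759

After both shocks: AD is y = 5299 − 10p and SRAS is y = 3143 + 4p.
Setting them equal: 2156 = 14p, so p = 154.
y = 5299 − 10·154 = 3759.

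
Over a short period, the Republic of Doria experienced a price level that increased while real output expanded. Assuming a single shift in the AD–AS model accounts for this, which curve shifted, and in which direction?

AD shifted right

P rose and Y rose. An AD shift moves P and Y in the same direction; an SRAS shift moves them in opposite directions.
Here P and Y moved in the same direction, so the AD curve shifted.
Since Y rose, AD shifted right.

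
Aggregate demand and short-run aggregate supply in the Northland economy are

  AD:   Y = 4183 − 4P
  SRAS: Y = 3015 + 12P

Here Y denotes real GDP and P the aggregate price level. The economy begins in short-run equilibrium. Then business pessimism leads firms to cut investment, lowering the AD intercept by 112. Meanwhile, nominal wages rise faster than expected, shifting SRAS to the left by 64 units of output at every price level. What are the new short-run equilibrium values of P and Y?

After both shocks: AD is Y = 4071 − 4P and SRAS is Y = 2951 + 12P.
Setting them equal: 1120 = 16P, so P = 70.
Y = 4071 − 4·70 = 3791.

P = 70, Y = 3791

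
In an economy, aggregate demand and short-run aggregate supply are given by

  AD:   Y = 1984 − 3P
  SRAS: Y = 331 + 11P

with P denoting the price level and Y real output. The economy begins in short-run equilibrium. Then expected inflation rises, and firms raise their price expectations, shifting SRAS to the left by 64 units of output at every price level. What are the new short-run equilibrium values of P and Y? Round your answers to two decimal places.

P = 122.64, Y = 1616.07

This is a negative supply shock: SRAS shifts left.
New SRAS: Y = 267 + 11P.
Set AD = SRAS: 1984 − 3P = 267 + 11P, so 1717 = 14P and P = 122.64.
Substituting into AD, Y = 1616.07.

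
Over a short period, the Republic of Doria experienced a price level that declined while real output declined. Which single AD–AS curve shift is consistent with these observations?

P fell and Y fell. An AD shift moves P and Y in the same direction; an SRAS shift moves them in opposite directions.
Here P and Y moved in the same direction, so the AD curve shifted.
Since Y fell, AD shifted left.

AD shifted left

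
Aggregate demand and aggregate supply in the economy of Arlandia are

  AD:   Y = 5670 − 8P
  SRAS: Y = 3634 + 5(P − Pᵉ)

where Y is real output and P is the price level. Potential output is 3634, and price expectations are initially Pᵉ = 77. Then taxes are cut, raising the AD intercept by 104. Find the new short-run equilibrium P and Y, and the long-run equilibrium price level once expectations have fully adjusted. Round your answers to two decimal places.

Short run: P = 194.23, Y = 4220.15. Long run: P = 267.50.

AD shifts right: new AD is Y = 5774 − 8P. With Pᵉ = 77, SRAS is Y = 3249 + 5P.
Short run: 5774 − 8P = 3249 + 5P gives 2525 = 13P, so P = 194.23 and Y = 5774 − 8P = 4220.15.
Y = 4220.15 is above potential 3634; expectations adjust and SRAS shifts left until Y = 3634.
Long run: on the new AD curve, 3634 = 5774 − 8P gives P = 267.50.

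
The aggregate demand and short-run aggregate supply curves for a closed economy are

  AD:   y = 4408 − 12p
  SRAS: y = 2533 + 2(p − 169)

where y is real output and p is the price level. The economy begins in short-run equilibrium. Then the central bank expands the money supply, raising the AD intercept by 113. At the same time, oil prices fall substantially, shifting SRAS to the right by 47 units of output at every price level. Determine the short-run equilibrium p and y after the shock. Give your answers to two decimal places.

After both shocks: AD is y = 4521 − 12p and SRAS is y = 2242 + 2p.
Setting them equal: 2279 = 14p, so p = 162.79.
Substituting into AD, y = 2567.57.

p = 162.79, y = 2567.57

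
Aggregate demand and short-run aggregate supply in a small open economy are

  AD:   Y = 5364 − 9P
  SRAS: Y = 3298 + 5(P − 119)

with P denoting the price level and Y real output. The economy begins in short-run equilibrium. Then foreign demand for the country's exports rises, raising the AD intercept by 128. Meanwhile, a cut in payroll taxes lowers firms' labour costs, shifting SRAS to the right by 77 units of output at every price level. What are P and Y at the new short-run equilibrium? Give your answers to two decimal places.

P = 193.71, Y = 3748.57

After both shocks: AD is Y = 5492 − 9P and SRAS is Y = 2780 + 5P.
Setting them equal: 2712 = 14P, so P = 193.71.
Substituting into AD, Y = 3748.57.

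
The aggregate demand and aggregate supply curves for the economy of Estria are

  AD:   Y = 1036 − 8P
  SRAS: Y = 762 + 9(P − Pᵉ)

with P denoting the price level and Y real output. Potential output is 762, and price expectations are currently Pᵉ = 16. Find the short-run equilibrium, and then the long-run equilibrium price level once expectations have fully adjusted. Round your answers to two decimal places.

Short run: P = 24.59, Y = 839.29. Long run: P = 34.25.

Short run: with Pᵉ = 16, SRAS is Y = 618 + 9P. Setting AD = SRAS gives 418 = 17P, so P = 24.59 and Y = 1036 − 8P = 839.29.
Output 839.29 is above potential 762, so over time expected prices rise and SRAS shifts left until Y returns to 762.
Long run: Y = 762 on the AD curve gives 762 = 1036 − 8P, so P = 34.25.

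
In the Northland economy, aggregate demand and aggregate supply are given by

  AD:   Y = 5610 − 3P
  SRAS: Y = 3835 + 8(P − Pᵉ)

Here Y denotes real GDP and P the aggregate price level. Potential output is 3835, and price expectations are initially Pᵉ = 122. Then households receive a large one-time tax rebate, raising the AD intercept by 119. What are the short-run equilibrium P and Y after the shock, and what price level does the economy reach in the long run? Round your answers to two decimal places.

AD shifts right: new AD is Y = 5729 − 3P. With Pᵉ = 122, SRAS is Y = 2859 + 8P.
Short run: 5729 − 3P = 2859 + 8P gives 2870 = 11P, so P = 260.91 and Y = 5729 − 3P = 4946.27.
Y = 4946.27 is above potential 3835; expectations adjust and SRAS shifts left until Y = 3835.
Long run: on the new AD curve, 3835 = 5729 − 3P gives P = 631.33.

Short run: P = 260.91, Y = 4946.27. Long run: P = 631.33.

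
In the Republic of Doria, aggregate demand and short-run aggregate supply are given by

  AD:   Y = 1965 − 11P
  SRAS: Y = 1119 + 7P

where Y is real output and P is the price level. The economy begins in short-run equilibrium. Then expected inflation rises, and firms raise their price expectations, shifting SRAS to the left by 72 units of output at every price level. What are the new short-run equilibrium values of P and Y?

This is a negative supply shock: SRAS shifts left.
New SRAS: Y = 1047 + 7P.
Set AD = SRAS: 1965 − 11P = 1047 + 7P, so 918 = 18P and P = 51.
Y = 1965 − 11·51 = 1404.

P = 51, Y = 1404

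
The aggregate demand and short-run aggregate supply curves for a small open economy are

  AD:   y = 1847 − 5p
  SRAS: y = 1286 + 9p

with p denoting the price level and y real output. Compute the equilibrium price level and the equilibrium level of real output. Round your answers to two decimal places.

p = 40.07, y = 1646.64

Set AD = SRAS: 1847 − 5p = 1286 + 9p, so 561 = 14p and p = 40.07.
Substituting into AD, y = 1847 − 5p = 1646.64.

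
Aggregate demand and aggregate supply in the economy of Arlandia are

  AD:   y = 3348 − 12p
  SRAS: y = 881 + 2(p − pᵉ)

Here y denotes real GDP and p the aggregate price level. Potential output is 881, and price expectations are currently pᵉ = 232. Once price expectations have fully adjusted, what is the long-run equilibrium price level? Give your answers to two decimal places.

Long-run p = 205.58

Short run: with pᵉ = 232, SRAS is y = 417 + 2p. Setting AD = SRAS gives 2931 = 14p, so p = 209.36 and y = 3348 − 12p = 835.71.
Output 835.71 is below potential 881, so over time expected prices fall and SRAS shifts right until y returns to 881.
Long run: y = 881 on the AD curve gives 881 = 3348 − 12p, so p = 205.58.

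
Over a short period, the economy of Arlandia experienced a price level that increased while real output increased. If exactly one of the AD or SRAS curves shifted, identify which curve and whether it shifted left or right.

P rose and Y rose. An AD shift moves P and Y in the same direction; an SRAS shift moves them in opposite directions.
Here P and Y moved in the same direction, so the AD curve shifted.
Since Y rose, AD shifted right.

AD shifted right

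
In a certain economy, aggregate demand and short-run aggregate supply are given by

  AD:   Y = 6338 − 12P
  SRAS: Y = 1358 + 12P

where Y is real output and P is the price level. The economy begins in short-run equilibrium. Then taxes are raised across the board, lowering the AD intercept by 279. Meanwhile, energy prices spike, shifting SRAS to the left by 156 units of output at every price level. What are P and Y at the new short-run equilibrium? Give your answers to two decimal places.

P = 202.38, Y = 3630.50

After both shocks: AD is Y = 6059 − 12P and SRAS is Y = 1202 + 12P.
Setting them equal: 4857 = 24P, so P = 202.38.
Substituting into AD, Y = 3630.50.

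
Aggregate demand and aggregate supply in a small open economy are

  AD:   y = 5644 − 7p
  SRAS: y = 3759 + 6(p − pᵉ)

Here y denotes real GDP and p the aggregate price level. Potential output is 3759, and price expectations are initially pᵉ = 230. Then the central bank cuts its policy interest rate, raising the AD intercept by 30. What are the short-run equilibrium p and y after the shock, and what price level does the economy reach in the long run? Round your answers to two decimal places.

Short run: p = 253.46, y = 3899.77. Long run: p = 273.57.

AD shifts right: new AD is y = 5674 − 7p. With pᵉ = 230, SRAS is y = 2379 + 6p.
Short run: 5674 − 7p = 2379 + 6p gives 3295 = 13p, so p = 253.46 and y = 5674 − 7p = 3899.77.
y = 3899.77 is above potential 3759; expectations adjust and SRAS shifts left until y = 3759.
Long run: on the new AD curve, 3759 = 5674 − 7p gives p = 273.57.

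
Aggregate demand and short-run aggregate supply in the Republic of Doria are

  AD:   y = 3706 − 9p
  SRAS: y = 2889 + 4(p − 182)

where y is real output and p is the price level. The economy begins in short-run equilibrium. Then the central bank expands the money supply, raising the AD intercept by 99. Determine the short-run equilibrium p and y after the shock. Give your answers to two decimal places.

p = 126.46, y = 2666.85

This is a positive demand shock: AD shifts right.
New AD: y = 3805 − 9p.
SRAS can be written y = 2161 + 4p.
Set AD = SRAS: 3805 − 9p = 2161 + 4p, so 1644 = 13p and p = 126.46.
Substituting into AD, y = 2666.85.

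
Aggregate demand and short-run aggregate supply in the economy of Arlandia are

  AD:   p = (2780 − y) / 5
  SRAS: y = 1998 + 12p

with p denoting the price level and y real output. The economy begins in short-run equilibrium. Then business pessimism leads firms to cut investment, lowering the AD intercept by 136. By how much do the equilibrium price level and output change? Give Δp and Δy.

Δp = -8, Δy = -96

This is a negative demand shock: AD shifts left.
New AD: y = 2644 − 5p.
Set AD = SRAS: 2644 − 5p = 1998 + 12p, so 646 = 17p and p = 38.
y = 2644 − 5·38 = 2454.
Initially p = 46, y = 2550, so Δp = -8 and Δy = -96.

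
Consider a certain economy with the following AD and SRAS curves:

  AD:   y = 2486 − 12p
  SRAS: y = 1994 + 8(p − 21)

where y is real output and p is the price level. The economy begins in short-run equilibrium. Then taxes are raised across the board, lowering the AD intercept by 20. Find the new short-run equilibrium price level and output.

p = 32, y = 2082

This is a negative demand shock: AD shifts left.
New AD: y = 2466 − 12p.
SRAS can be written y = 1826 + 8p.
Set AD = SRAS: 2466 − 12p = 1826 + 8p, so 640 = 20p and p = 32.
y = 2466 − 12·32 = 2082.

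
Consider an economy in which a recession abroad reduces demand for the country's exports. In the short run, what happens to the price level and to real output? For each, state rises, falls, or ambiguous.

This is a negative demand shock: AD shifts left.
Moving along the upward-sloping SRAS curve, P falls and Y falls.

Price level: falls; output: falls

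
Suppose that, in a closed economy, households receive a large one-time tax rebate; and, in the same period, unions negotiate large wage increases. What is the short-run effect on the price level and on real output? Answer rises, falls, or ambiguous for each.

Price level: rises; output: ambiguous

The first event is a positive demand shock: AD shifts right, which by itself pushes P up and Y up.
The second is an adverse supply shock: SRAS shifts left, which by itself pushes P up and Y down.
Both shocks push P up, so P rises. The two shocks push Y in opposite directions, so the effect on Y is ambiguous.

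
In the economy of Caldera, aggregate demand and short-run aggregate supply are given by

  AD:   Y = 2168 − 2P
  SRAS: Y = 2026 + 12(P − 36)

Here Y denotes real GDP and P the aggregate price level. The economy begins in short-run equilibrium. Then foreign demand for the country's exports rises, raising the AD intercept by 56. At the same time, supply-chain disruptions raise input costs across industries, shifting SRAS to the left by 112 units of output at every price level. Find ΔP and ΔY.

ΔP = +12, ΔY = +32

After both shocks: AD is Y = 2224 − 2P and SRAS is Y = 1482 + 12P.
Setting them equal: 742 = 14P, so P = 53.
Y = 2224 − 2·53 = 2118.
Initially P = 41, Y = 2086, so ΔP = +12 and ΔY = +32.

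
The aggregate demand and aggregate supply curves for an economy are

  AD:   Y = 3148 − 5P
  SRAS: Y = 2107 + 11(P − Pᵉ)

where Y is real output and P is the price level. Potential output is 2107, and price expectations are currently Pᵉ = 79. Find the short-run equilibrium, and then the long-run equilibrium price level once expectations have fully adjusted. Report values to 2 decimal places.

Short run: P = 119.38, Y = 2551.13. Long run: P = 208.20.

Short run: with Pᵉ = 79, SRAS is Y = 1238 + 11P. Setting AD = SRAS gives 1910 = 16P, so P = 119.38 and Y = 3148 − 5P = 2551.13.
Output 2551.13 is above potential 2107, so over time expected prices rise and SRAS shifts left until Y returns to 2107.
Long run: Y = 2107 on the AD curve gives 2107 = 3148 − 5P, so P = 208.20.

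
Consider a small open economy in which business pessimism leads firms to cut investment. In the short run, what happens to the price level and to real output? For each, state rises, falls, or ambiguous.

Price level: falls; output: falls

This is a negative demand shock: AD shifts left.
Moving along the upward-sloping SRAS curve, P falls and Y falls.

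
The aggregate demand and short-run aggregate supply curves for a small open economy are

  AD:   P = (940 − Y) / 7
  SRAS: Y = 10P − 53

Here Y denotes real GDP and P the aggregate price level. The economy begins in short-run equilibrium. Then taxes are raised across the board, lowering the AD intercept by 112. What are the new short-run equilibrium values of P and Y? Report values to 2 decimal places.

This is a negative demand shock: AD shifts left.
New AD: Y = 828 − 7P.
Set AD = SRAS: 828 − 7P = 10P − 53, so 881 = 17P and P = 51.82.
Substituting into AD, Y = 465.24.

P = 51.82, Y = 465.24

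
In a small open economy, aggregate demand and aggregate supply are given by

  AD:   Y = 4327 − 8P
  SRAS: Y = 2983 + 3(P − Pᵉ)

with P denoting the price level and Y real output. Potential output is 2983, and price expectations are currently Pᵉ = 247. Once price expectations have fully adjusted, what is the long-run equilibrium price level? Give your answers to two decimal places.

Long-run P = 168.00

Short run: with Pᵉ = 247, SRAS is Y = 2242 + 3P. Setting AD = SRAS gives 2085 = 11P, so P = 189.55 and Y = 4327 − 8P = 2810.64.
Output 2810.64 is below potential 2983, so over time expected prices fall and SRAS shifts right until Y returns to 2983.
Long run: Y = 2983 on the AD curve gives 2983 = 4327 − 8P, so P = 168.00.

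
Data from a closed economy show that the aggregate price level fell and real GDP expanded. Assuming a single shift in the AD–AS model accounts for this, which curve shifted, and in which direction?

SRAS shifted right

P fell and Y rose. An AD shift moves P and Y in the same direction; an SRAS shift moves them in opposite directions.
Here P and Y moved in opposite directions, so the SRAS curve shifted.
Since Y rose, SRAS shifted right.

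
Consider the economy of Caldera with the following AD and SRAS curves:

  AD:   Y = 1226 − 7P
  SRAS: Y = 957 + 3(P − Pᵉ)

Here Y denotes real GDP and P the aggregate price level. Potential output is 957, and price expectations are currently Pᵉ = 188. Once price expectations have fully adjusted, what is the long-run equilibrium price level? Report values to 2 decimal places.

Long-run P = 38.43

Short run: with Pᵉ = 188, SRAS is Y = 393 + 3P. Setting AD = SRAS gives 833 = 10P, so P = 83.30 and Y = 1226 − 7P = 642.90.
Output 642.90 is below potential 957, so over time expected prices fall and SRAS shifts right until Y returns to 957.
Long run: Y = 957 on the AD curve gives 957 = 1226 − 7P, so P = 38.43.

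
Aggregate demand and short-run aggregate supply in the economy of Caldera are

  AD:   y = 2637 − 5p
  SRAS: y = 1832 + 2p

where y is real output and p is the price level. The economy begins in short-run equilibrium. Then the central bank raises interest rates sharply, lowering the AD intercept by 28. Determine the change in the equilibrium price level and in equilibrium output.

Δp = -4, Δy = -8

This is a negative demand shock: AD shifts left.
New AD: y = 2609 − 5p.
Set AD = SRAS: 2609 − 5p = 1832 + 2p, so 777 = 7p and p = 111.
y = 2609 − 5·111 = 2054.
Initially p = 115, y = 2062, so Δp = -4 and Δy = -8.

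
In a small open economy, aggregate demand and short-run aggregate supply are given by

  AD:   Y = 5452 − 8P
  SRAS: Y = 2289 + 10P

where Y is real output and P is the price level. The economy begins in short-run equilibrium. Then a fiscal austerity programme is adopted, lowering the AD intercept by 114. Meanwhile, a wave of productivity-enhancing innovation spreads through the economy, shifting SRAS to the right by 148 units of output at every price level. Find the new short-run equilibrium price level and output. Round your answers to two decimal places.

P = 161.17, Y = 4048.67

After both shocks: AD is Y = 5338 − 8P and SRAS is Y = 2437 + 10P.
Setting them equal: 2901 = 18P, so P = 161.17.
Substituting into AD, Y = 4048.67.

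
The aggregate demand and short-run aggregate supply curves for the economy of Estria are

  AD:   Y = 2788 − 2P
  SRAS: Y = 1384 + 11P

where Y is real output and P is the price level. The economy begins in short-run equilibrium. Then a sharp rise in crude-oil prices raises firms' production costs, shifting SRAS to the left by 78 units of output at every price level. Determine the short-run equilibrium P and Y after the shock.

This is a negative supply shock: SRAS shifts left.
New SRAS: Y = 1306 + 11P.
Set AD = SRAS: 2788 − 2P = 1306 + 11P, so 1482 = 13P and P = 114.
Y = 2788 − 2·114 = 2560.

P = 114, Y = 2560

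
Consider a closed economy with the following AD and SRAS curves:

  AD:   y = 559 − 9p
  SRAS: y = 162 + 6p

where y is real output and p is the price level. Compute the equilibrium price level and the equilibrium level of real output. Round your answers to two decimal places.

p = 26.47, y = 320.80

Set AD = SRAS: 559 − 9p = 162 + 6p, so 397 = 15p and p = 26.47.
Substituting into AD, y = 559 − 9p = 320.80.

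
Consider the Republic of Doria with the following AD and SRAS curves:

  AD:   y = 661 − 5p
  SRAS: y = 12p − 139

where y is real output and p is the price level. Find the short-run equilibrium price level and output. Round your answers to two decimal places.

Set AD = SRAS: 661 − 5p = 12p − 139, so 800 = 17p and p = 47.06.
Substituting into AD, y = 661 − 5p = 425.71.

p = 47.06, y = 425.71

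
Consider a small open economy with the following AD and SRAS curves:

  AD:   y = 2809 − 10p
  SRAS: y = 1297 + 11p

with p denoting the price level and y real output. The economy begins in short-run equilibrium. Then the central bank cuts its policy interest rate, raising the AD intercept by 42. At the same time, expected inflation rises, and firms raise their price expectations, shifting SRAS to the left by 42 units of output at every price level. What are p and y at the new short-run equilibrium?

p = 76, y = 2091

After both shocks: AD is y = 2851 − 10p and SRAS is y = 1255 + 11p.
Setting them equal: 1596 = 21p, so p = 76.
y = 2851 − 10·76 = 2091.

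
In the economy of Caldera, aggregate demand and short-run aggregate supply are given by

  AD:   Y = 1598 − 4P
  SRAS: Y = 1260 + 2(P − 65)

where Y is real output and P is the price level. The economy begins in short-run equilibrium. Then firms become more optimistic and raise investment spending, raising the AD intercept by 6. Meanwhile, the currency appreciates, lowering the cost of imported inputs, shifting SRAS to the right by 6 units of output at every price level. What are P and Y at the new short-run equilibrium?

After both shocks: AD is Y = 1604 − 4P and SRAS is Y = 1136 + 2P.
Setting them equal: 468 = 6P, so P = 78.
Y = 1604 − 4·78 = 1292.

P = 78, Y = 1292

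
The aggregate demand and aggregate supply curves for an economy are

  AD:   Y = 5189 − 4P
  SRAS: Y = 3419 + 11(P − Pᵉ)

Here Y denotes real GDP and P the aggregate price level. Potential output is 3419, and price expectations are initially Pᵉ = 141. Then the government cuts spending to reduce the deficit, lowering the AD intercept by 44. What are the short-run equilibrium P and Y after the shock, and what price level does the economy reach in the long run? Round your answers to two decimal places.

Short run: P = 218.47, Y = 4271.13. Long run: P = 431.50.

AD shifts left: new AD is Y = 5145 − 4P. With Pᵉ = 141, SRAS is Y = 1868 + 11P.
Short run: 5145 − 4P = 1868 + 11P gives 3277 = 15P, so P = 218.47 and Y = 5145 − 4P = 4271.13.
Y = 4271.13 is above potential 3419; expectations adjust and SRAS shifts left until Y = 3419.
Long run: on the new AD curve, 3419 = 5145 − 4P gives P = 431.50.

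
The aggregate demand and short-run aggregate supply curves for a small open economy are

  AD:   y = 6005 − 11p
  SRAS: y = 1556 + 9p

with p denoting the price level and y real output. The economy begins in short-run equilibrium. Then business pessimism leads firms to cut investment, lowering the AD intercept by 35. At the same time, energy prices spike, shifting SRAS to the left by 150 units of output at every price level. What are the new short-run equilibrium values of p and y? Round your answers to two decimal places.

After both shocks: AD is y = 5970 − 11p and SRAS is y = 1406 + 9p.
Setting them equal: 4564 = 20p, so p = 228.20.
Substituting into AD, y = 3459.80.

p = 228.20, y = 3459.80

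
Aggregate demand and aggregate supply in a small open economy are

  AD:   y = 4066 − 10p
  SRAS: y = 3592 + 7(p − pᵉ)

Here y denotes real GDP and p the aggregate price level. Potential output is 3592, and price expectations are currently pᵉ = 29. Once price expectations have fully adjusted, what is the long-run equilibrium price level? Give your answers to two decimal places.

Short run: with pᵉ = 29, SRAS is y = 3389 + 7p. Setting AD = SRAS gives 677 = 17p, so p = 39.82 and y = 4066 − 10p = 3667.76.
Output 3667.76 is above potential 3592, so over time expected prices rise and SRAS shifts left until y returns to 3592.
Long run: y = 3592 on the AD curve gives 3592 = 4066 − 10p, so p = 47.40.

Long-run p = 47.40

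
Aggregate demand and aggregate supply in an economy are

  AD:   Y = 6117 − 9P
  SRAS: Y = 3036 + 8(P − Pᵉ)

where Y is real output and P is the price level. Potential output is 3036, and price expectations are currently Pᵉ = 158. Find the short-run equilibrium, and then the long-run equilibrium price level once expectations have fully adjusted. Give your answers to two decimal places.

Short run: with Pᵉ = 158, SRAS is Y = 1772 + 8P. Setting AD = SRAS gives 4345 = 17P, so P = 255.59 and Y = 6117 − 9P = 3816.71.
Output 3816.71 is above potential 3036, so over time expected prices rise and SRAS shifts left until Y returns to 3036.
Long run: Y = 3036 on the AD curve gives 3036 = 6117 − 9P, so P = 342.33.

Short run: P = 255.59, Y = 3816.71. Long run: P = 342.33.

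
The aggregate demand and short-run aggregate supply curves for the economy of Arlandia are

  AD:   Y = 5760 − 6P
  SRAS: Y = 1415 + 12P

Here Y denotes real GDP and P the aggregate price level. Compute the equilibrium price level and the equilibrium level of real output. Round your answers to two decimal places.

P = 241.39, Y = 4311.67

Set AD = SRAS: 5760 − 6P = 1415 + 12P, so 4345 = 18P and P = 241.39.
Substituting into AD, Y = 5760 − 6P = 4311.67.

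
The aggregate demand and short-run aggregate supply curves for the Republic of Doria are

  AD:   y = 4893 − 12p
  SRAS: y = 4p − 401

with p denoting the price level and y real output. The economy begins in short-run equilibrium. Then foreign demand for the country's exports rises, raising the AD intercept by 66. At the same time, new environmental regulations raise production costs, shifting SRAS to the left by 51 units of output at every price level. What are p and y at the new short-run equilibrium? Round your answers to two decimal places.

p = 338.19, y = 900.75

After both shocks: AD is y = 4959 − 12p and SRAS is y = 4p − 452.
Setting them equal: 5411 = 16p, so p = 338.19.
Substituting into AD, y = 900.75.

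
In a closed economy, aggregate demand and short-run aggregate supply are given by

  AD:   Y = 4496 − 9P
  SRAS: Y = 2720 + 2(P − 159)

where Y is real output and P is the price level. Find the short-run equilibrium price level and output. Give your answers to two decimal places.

Write SRAS as Y = 2720 + 2P − 318 = 2402 + 2P.
Set AD = SRAS: 4496 − 9P = 2402 + 2P, so 2094 = 11P and P = 190.36.
Substituting into AD, Y = 4496 − 9P = 2782.73.

P = 190.36, Y = 2782.73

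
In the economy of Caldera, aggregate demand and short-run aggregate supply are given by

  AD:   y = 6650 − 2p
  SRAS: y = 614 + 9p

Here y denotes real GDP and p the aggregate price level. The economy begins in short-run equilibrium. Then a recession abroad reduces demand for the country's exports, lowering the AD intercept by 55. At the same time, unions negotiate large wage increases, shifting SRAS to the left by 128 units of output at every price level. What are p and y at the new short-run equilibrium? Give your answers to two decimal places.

p = 555.36, y = 5484.27

After both shocks: AD is y = 6595 − 2p and SRAS is y = 486 + 9p.
Setting them equal: 6109 = 11p, so p = 555.36.
Substituting into AD, y = 5484.27.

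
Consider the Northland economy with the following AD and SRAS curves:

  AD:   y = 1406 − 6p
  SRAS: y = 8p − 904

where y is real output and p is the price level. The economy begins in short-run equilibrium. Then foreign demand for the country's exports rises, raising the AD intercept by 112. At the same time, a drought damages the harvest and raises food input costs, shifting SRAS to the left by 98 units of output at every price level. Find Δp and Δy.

After both shocks: AD is y = 1518 − 6p and SRAS is y = 8p − 1002.
Setting them equal: 2520 = 14p, so p = 180.
y = 1518 − 6·180 = 438.
Initially p = 165, y = 416, so Δp = +15 and Δy = +22.

Δp = +15, Δy = +22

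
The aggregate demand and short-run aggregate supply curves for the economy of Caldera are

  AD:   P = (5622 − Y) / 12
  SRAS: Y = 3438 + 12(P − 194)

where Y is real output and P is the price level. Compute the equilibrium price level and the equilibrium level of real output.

P = 188, Y = 3366

Write SRAS as Y = 3438 + 12P − 2328 = 1110 + 12P.
Rearrange AD to Y = 5622 − 12P.
Set AD = SRAS: 5622 − 12P = 1110 + 12P, so 4512 = 24P and P = 188.
Then Y = 5622 − 12·188 = 3366.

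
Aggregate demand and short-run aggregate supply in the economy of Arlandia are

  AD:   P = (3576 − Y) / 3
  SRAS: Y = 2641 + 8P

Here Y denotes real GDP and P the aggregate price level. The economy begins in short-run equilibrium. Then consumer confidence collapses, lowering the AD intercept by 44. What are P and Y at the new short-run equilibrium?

This is a negative demand shock: AD shifts left.
New AD: Y = 3532 − 3P.
Set AD = SRAS: 3532 − 3P = 2641 + 8P, so 891 = 11P and P = 81.
Y = 3532 − 3·81 = 3289.

P = 81, Y = 3289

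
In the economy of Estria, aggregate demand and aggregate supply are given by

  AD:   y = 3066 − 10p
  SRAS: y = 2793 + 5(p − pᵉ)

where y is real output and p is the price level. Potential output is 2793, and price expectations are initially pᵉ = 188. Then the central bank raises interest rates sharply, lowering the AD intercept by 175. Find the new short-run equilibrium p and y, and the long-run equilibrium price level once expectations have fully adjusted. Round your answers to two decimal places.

Short run: p = 69.20, y = 2199.00. Long run: p = 9.80.

AD shifts left: new AD is y = 2891 − 10p. With pᵉ = 188, SRAS is y = 1853 + 5p.
Short run: 2891 − 10p = 1853 + 5p gives 1038 = 15p, so p = 69.20 and y = 2891 − 10p = 2199.00.
y = 2199.00 is below potential 2793; expectations adjust and SRAS shifts right until y = 2793.
Long run: on the new AD curve, 2793 = 2891 − 10p gives p = 9.80.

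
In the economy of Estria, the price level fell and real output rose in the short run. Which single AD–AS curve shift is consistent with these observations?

SRAS shifted right

P fell and Y rose. An AD shift moves P and Y in the same direction; an SRAS shift moves them in opposite directions.
Here P and Y moved in opposite directions, so the SRAS curve shifted.
Since Y rose, SRAS shifted right.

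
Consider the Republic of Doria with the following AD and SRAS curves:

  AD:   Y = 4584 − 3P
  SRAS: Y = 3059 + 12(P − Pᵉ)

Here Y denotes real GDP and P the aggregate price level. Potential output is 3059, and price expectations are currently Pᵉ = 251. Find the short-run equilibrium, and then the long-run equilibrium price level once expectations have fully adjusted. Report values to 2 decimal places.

Short run: P = 302.47, Y = 3676.60. Long run: P = 508.33.

Short run: with Pᵉ = 251, SRAS is Y = 47 + 12P. Setting AD = SRAS gives 4537 = 15P, so P = 302.47 and Y = 4584 − 3P = 3676.60.
Output 3676.60 is above potential 3059, so over time expected prices rise and SRAS shifts left until Y returns to 3059.
Long run: Y = 3059 on the AD curve gives 3059 = 4584 − 3P, so P = 508.33.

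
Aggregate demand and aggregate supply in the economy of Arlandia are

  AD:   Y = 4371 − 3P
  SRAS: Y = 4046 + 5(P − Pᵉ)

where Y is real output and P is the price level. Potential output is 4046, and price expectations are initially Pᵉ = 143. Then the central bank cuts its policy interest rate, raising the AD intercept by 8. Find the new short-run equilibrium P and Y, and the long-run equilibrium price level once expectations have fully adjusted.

AD shifts right: new AD is Y = 4379 − 3P. With Pᵉ = 143, SRAS is Y = 3331 + 5P.
Short run: 4379 − 3P = 3331 + 5P gives 1048 = 8P, so P = 131 and Y = 4379 − 3·131 = 3986.
Y = 3986 is below potential 4046; expectations adjust and SRAS shifts right until Y = 4046.
Long run: on the new AD curve, 4046 = 4379 − 3P gives P = 111.

Short run: P = 131, Y = 3986. Long run: P = 111.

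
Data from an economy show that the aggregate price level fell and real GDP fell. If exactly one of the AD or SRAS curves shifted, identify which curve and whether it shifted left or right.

AD shifted left

P fell and Y fell. An AD shift moves P and Y in the same direction; an SRAS shift moves them in opposite directions.
Here P and Y moved in the same direction, so the AD curve shifted.
Since Y fell, AD shifted left.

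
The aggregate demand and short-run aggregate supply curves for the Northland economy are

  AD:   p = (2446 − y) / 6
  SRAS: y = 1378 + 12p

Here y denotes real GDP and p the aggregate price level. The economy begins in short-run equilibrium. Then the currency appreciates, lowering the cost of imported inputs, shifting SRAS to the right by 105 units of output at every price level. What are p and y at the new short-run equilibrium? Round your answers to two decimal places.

p = 53.50, y = 2125.00

This is a positive supply shock: SRAS shifts right.
New SRAS: y = 1483 + 12p.
Set AD = SRAS: 2446 − 6p = 1483 + 12p, so 963 = 18p and p = 53.50.
Substituting into AD, y = 2125.00.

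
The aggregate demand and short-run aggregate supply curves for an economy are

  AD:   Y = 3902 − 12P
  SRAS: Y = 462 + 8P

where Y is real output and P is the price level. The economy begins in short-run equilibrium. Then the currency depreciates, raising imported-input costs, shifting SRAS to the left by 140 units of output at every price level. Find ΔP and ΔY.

ΔP = +7, ΔY = -84

This is a negative supply shock: SRAS shifts left.
New SRAS: Y = 322 + 8P.
Set AD = SRAS: 3902 − 12P = 322 + 8P, so 3580 = 20P and P = 179.
Y = 3902 − 12·179 = 1754.
Initially P = 172, Y = 1838, so ΔP = +7 and ΔY = -84.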